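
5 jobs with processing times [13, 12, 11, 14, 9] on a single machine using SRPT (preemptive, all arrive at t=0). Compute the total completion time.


Since all jobs arrive at t=0, SRPT equals SPT ordering.
SPT order: [9, 11, 12, 13, 14]
Completion times:
  Job 1: p=9, C=9
  Job 2: p=11, C=20
  Job 3: p=12, C=32
  Job 4: p=13, C=45
  Job 5: p=14, C=59
Total completion time = 9 + 20 + 32 + 45 + 59 = 165

165


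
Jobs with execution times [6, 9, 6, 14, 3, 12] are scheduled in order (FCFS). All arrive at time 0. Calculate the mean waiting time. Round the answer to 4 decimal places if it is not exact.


FCFS order (as given): [6, 9, 6, 14, 3, 12]
Waiting times:
  Job 1: wait = 0
  Job 2: wait = 6
  Job 3: wait = 15
  Job 4: wait = 21
  Job 5: wait = 35
  Job 6: wait = 38
Sum of waiting times = 115
Average waiting time = 115/6 = 19.1667

19.1667


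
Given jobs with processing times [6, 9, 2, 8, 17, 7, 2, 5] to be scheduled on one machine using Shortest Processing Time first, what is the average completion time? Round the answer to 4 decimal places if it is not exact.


Sort jobs by processing time (SPT order): [2, 2, 5, 6, 7, 8, 9, 17]
Compute completion times sequentially:
  Job 1: processing = 2, completes at 2
  Job 2: processing = 2, completes at 4
  Job 3: processing = 5, completes at 9
  Job 4: processing = 6, completes at 15
  Job 5: processing = 7, completes at 22
  Job 6: processing = 8, completes at 30
  Job 7: processing = 9, completes at 39
  Job 8: processing = 17, completes at 56
Sum of completion times = 177
Average completion time = 177/8 = 22.125

22.125


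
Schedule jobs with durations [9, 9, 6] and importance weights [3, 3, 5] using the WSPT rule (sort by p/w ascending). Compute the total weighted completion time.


Compute p/w ratios and sort ascending (WSPT): [(6, 5), (9, 3), (9, 3)]
Compute weighted completion times:
  Job (p=6,w=5): C=6, w*C=5*6=30
  Job (p=9,w=3): C=15, w*C=3*15=45
  Job (p=9,w=3): C=24, w*C=3*24=72
Total weighted completion time = 147

147


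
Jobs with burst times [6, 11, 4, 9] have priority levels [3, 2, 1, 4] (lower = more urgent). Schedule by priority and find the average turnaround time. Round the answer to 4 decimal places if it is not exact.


Sort by priority (ascending = highest first):
Order: [(1, 4), (2, 11), (3, 6), (4, 9)]
Completion times:
  Priority 1, burst=4, C=4
  Priority 2, burst=11, C=15
  Priority 3, burst=6, C=21
  Priority 4, burst=9, C=30
Average turnaround = 70/4 = 17.5

17.5


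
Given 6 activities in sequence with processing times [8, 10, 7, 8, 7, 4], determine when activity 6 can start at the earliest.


Activity 6 starts after activities 1 through 5 complete.
Predecessor durations: [8, 10, 7, 8, 7]
ES = 8 + 10 + 7 + 8 + 7 = 40

40


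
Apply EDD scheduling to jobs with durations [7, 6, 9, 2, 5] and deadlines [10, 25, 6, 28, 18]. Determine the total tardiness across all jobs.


Sort by due date (EDD order): [(9, 6), (7, 10), (5, 18), (6, 25), (2, 28)]
Compute completion times and tardiness:
  Job 1: p=9, d=6, C=9, tardiness=max(0,9-6)=3
  Job 2: p=7, d=10, C=16, tardiness=max(0,16-10)=6
  Job 3: p=5, d=18, C=21, tardiness=max(0,21-18)=3
  Job 4: p=6, d=25, C=27, tardiness=max(0,27-25)=2
  Job 5: p=2, d=28, C=29, tardiness=max(0,29-28)=1
Total tardiness = 15

15


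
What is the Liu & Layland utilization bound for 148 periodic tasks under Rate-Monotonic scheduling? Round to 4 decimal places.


Compute 2^(1/148) = 1.0046944113
Subtract 1: 1.0046944113 - 1 = 0.0046944113
Multiply by n: 148 * 0.0046944113 = 0.6947728724
Round to 4 dp: 0.6948

0.6948


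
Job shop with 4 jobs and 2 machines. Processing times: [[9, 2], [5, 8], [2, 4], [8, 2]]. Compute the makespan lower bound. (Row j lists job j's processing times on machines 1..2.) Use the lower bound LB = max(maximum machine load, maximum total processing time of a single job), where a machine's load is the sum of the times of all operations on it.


Machine loads:
  Machine 1: 9 + 5 + 2 + 8 = 24
  Machine 2: 2 + 8 + 4 + 2 = 16
Max machine load = 24
Job totals:
  Job 1: 11
  Job 2: 13
  Job 3: 6
  Job 4: 10
Max job total = 13
Lower bound = max(24, 13) = 24

24


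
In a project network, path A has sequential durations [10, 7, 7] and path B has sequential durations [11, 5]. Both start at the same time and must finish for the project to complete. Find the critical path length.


Path A total = 10 + 7 + 7 = 24
Path B total = 11 + 5 = 16
Critical path = longest path = max(24, 16) = 24

24


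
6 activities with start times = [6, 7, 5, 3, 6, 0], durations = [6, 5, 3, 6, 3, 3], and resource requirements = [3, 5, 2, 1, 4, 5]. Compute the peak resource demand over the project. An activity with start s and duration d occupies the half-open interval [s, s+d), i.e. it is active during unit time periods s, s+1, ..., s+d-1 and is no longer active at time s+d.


Each activity i is active on [start_i, start_i + duration_i).
Compute total resource usage per time slot:
  t=0: active resources = [5], total = 5
  t=1: active resources = [5], total = 5
  t=2: active resources = [5], total = 5
  t=3: active resources = [1], total = 1
  t=4: active resources = [1], total = 1
  t=5: active resources = [2, 1], total = 3
  t=6: active resources = [3, 2, 1, 4], total = 10
  t=7: active resources = [3, 5, 2, 1, 4], total = 15
  t=8: active resources = [3, 5, 1, 4], total = 13
  t=9: active resources = [3, 5], total = 8
  t=10: active resources = [3, 5], total = 8
  t=11: active resources = [3, 5], total = 8
Peak resource demand = 15

15


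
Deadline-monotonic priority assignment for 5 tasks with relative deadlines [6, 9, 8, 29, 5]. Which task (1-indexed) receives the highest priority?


Sort tasks by relative deadline (ascending):
  Task 5: deadline = 5
  Task 1: deadline = 6
  Task 3: deadline = 8
  Task 2: deadline = 9
  Task 4: deadline = 29
Priority order (highest first): [5, 1, 3, 2, 4]
Highest priority task = 5

5


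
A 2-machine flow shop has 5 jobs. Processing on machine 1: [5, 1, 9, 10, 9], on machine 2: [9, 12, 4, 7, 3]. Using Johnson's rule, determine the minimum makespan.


Apply Johnson's rule:
  Group 1 (a <= b): [(2, 1, 12), (1, 5, 9)]
  Group 2 (a > b): [(4, 10, 7), (3, 9, 4), (5, 9, 3)]
Optimal job order: [2, 1, 4, 3, 5]
Schedule:
  Job 2: M1 done at 1, M2 done at 13
  Job 1: M1 done at 6, M2 done at 22
  Job 4: M1 done at 16, M2 done at 29
  Job 3: M1 done at 25, M2 done at 33
  Job 5: M1 done at 34, M2 done at 37
Makespan = 37

37


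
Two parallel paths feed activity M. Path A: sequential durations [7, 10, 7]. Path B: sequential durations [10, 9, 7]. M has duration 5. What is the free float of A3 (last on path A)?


ES(A3) = sum of predecessors on chain A = 17
EF(A3) = ES + duration = 17 + 7 = 24
Successor of A3 is M. ES(M) = max(sum(A), sum(B)) = max(24, 26) = 26
Free float = ES(successor) - EF(current) = 26 - 24 = 2

2


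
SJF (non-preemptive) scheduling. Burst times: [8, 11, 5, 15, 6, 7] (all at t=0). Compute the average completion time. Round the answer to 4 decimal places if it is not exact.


SJF order (ascending): [5, 6, 7, 8, 11, 15]
Completion times:
  Job 1: burst=5, C=5
  Job 2: burst=6, C=11
  Job 3: burst=7, C=18
  Job 4: burst=8, C=26
  Job 5: burst=11, C=37
  Job 6: burst=15, C=52
Average completion = 149/6 = 24.8333

24.8333


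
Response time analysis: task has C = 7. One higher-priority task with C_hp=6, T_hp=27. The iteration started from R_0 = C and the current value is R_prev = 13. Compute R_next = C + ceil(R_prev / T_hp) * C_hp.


R_next = C + ceil(R_prev / T_hp) * C_hp
ceil(13 / 27) = ceil(0.4815) = 1
Interference = 1 * 6 = 6
R_next = 7 + 6 = 13
R_next = R_prev, so the iteration has converged (response time = 13).

13


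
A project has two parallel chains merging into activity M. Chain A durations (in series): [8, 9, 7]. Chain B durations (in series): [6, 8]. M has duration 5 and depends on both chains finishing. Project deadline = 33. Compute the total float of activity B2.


Forward pass: ES(B2) = sum of predecessors on chain B = 6
EF = ES + duration = 6 + 8 = 14
Backward pass: LF(M) = deadline = 33; LS(M) = 33 - 5 = 28
LF(B2) = LS(M) - sum(successors on chain B) = 28 - 0 = 28
LS = LF - duration = 28 - 8 = 20
Total float = LS - ES = 20 - 6 = 14

14


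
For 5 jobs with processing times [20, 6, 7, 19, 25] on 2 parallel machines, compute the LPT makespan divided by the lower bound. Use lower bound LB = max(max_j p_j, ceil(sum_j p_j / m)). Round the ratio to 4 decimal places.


LPT order: [25, 20, 19, 7, 6]
Machine loads after assignment: [38, 39]
LPT makespan = 39
Lower bound = max(max_job, ceil(total/2)) = max(25, 39) = 39
Ratio = 39 / 39 = 1.0

1.0


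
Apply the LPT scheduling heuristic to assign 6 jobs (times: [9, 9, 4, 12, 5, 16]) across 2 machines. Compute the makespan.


Sort jobs in decreasing order (LPT): [16, 12, 9, 9, 5, 4]
Assign each job to the least loaded machine:
  Machine 1: jobs [16, 9, 4], load = 29
  Machine 2: jobs [12, 9, 5], load = 26
Makespan = max load = 29

29


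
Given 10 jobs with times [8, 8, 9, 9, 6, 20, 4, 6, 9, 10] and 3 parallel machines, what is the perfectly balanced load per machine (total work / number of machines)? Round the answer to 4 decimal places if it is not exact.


Total processing time = 8 + 8 + 9 + 9 + 6 + 20 + 4 + 6 + 9 + 10 = 89
Number of machines = 3
Ideal balanced load = 89 / 3 = 29.6667

29.6667


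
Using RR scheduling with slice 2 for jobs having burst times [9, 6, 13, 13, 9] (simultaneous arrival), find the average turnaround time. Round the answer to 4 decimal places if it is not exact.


Time quantum = 2
Execution trace:
  J1 runs 2 units, time = 2
  J2 runs 2 units, time = 4
  J3 runs 2 units, time = 6
  J4 runs 2 units, time = 8
  J5 runs 2 units, time = 10
  J1 runs 2 units, time = 12
  J2 runs 2 units, time = 14
  J3 runs 2 units, time = 16
  J4 runs 2 units, time = 18
  J5 runs 2 units, time = 20
  J1 runs 2 units, time = 22
  J2 runs 2 units, time = 24
  J3 runs 2 units, time = 26
  J4 runs 2 units, time = 28
  J5 runs 2 units, time = 30
  J1 runs 2 units, time = 32
  J3 runs 2 units, time = 34
  J4 runs 2 units, time = 36
  J5 runs 2 units, time = 38
  J1 runs 1 units, time = 39
  J3 runs 2 units, time = 41
  J4 runs 2 units, time = 43
  J5 runs 1 units, time = 44
  J3 runs 2 units, time = 46
  J4 runs 2 units, time = 48
  J3 runs 1 units, time = 49
  J4 runs 1 units, time = 50
Finish times: [39, 24, 49, 50, 44]
Average turnaround = 206/5 = 41.2

41.2


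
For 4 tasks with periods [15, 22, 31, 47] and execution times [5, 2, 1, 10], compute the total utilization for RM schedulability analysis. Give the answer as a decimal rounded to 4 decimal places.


Compute individual utilizations (exact fractions):
  Task 1: C/T = 5/15 = 1/3 (approx. 0.3333)
  Task 2: C/T = 2/22 = 1/11 (approx. 0.0909)
  Task 3: C/T = 1/31 (approx. 0.0323)
  Task 4: C/T = 10/47 (approx. 0.2128)
Total utilization U = 1/3 + 1/11 + 1/31 + 10/47 = 32179/48081
Rounded to 4 decimal places: U = 0.6693
RM (Liu & Layland) bound for 4 tasks = 0.756828; compare with U = 32179/48081 (approx. 0.669266)
U <= bound, so schedulable by RM sufficient condition.

0.6693


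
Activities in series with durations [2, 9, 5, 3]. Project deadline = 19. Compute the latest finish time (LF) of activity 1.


LF(activity 1) = deadline - sum of successor durations
Successors: activities 2 through 4 with durations [9, 5, 3]
Sum of successor durations = 17
LF = 19 - 17 = 2

2


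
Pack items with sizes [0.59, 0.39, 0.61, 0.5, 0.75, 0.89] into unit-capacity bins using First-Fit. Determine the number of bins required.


Place items sequentially using First-Fit:
  Item 0.59 -> new Bin 1
  Item 0.39 -> Bin 1 (now 0.98)
  Item 0.61 -> new Bin 2
  Item 0.5 -> new Bin 3
  Item 0.75 -> new Bin 4
  Item 0.89 -> new Bin 5
Total bins used = 5

5


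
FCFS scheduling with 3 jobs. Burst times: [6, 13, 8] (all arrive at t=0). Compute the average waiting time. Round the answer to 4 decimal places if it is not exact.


FCFS order (as given): [6, 13, 8]
Waiting times:
  Job 1: wait = 0
  Job 2: wait = 6
  Job 3: wait = 19
Sum of waiting times = 25
Average waiting time = 25/3 = 8.3333

8.3333


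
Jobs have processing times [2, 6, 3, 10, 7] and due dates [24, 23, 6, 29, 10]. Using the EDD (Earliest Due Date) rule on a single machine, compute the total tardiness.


Sort by due date (EDD order): [(3, 6), (7, 10), (6, 23), (2, 24), (10, 29)]
Compute completion times and tardiness:
  Job 1: p=3, d=6, C=3, tardiness=max(0,3-6)=0
  Job 2: p=7, d=10, C=10, tardiness=max(0,10-10)=0
  Job 3: p=6, d=23, C=16, tardiness=max(0,16-23)=0
  Job 4: p=2, d=24, C=18, tardiness=max(0,18-24)=0
  Job 5: p=10, d=29, C=28, tardiness=max(0,28-29)=0
Total tardiness = 0

0


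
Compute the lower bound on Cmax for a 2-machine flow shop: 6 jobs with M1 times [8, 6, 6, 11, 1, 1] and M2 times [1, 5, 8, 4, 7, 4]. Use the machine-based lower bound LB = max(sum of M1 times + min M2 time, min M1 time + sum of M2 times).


LB1 = sum(M1 times) + min(M2 times) = 33 + 1 = 34
LB2 = min(M1 times) + sum(M2 times) = 1 + 29 = 30
Lower bound = max(LB1, LB2) = max(34, 30) = 34

34


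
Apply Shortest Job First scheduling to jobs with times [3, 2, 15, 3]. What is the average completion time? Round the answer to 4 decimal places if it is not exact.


SJF order (ascending): [2, 3, 3, 15]
Completion times:
  Job 1: burst=2, C=2
  Job 2: burst=3, C=5
  Job 3: burst=3, C=8
  Job 4: burst=15, C=23
Average completion = 38/4 = 9.5

9.5


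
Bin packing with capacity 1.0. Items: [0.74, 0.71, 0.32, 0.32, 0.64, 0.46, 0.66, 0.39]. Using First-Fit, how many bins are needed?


Place items sequentially using First-Fit:
  Item 0.74 -> new Bin 1
  Item 0.71 -> new Bin 2
  Item 0.32 -> new Bin 3
  Item 0.32 -> Bin 3 (now 0.64)
  Item 0.64 -> new Bin 4
  Item 0.46 -> new Bin 5
  Item 0.66 -> new Bin 6
  Item 0.39 -> Bin 5 (now 0.85)
Total bins used = 6

6


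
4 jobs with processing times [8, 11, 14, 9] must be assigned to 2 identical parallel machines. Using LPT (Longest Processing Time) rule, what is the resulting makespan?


Sort jobs in decreasing order (LPT): [14, 11, 9, 8]
Assign each job to the least loaded machine:
  Machine 1: jobs [14, 8], load = 22
  Machine 2: jobs [11, 9], load = 20
Makespan = max load = 22

22


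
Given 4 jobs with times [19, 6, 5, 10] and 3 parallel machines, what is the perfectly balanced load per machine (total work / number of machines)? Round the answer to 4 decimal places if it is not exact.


Total processing time = 19 + 6 + 5 + 10 = 40
Number of machines = 3
Ideal balanced load = 40 / 3 = 13.3333

13.3333


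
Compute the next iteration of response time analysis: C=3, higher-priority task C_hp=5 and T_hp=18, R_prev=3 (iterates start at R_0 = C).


R_next = C + ceil(R_prev / T_hp) * C_hp
ceil(3 / 18) = ceil(0.1667) = 1
Interference = 1 * 5 = 5
R_next = 3 + 5 = 8

8


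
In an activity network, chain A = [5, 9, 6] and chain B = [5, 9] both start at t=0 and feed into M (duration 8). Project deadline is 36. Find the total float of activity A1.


Forward pass: ES(A1) = sum of predecessors on chain A = 0
EF = ES + duration = 0 + 5 = 5
Backward pass: LF(M) = deadline = 36; LS(M) = 36 - 8 = 28
LF(A1) = LS(M) - sum(successors on chain A) = 28 - 15 = 13
LS = LF - duration = 13 - 5 = 8
Total float = LS - ES = 8 - 0 = 8

8


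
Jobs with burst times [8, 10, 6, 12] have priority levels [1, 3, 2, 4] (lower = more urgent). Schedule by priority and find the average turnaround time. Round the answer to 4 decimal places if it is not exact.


Sort by priority (ascending = highest first):
Order: [(1, 8), (2, 6), (3, 10), (4, 12)]
Completion times:
  Priority 1, burst=8, C=8
  Priority 2, burst=6, C=14
  Priority 3, burst=10, C=24
  Priority 4, burst=12, C=36
Average turnaround = 82/4 = 20.5

20.5


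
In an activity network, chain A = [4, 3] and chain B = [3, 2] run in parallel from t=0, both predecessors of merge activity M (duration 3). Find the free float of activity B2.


ES(B2) = sum of predecessors on chain B = 3
EF(B2) = ES + duration = 3 + 2 = 5
Successor of B2 is M. ES(M) = max(sum(A), sum(B)) = max(7, 5) = 7
Free float = ES(successor) - EF(current) = 7 - 5 = 2

2


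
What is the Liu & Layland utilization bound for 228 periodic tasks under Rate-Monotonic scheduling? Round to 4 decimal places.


Compute 2^(1/228) = 1.0030447451
Subtract 1: 1.0030447451 - 1 = 0.0030447451
Multiply by n: 228 * 0.0030447451 = 0.6942018828
Round to 4 dp: 0.6942

0.6942


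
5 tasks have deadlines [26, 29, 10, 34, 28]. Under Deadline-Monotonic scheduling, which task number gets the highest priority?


Sort tasks by relative deadline (ascending):
  Task 3: deadline = 10
  Task 1: deadline = 26
  Task 5: deadline = 28
  Task 2: deadline = 29
  Task 4: deadline = 34
Priority order (highest first): [3, 1, 5, 2, 4]
Highest priority task = 3

3


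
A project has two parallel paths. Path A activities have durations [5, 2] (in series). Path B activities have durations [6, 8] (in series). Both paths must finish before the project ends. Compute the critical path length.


Path A total = 5 + 2 = 7
Path B total = 6 + 8 = 14
Critical path = longest path = max(7, 14) = 14

14


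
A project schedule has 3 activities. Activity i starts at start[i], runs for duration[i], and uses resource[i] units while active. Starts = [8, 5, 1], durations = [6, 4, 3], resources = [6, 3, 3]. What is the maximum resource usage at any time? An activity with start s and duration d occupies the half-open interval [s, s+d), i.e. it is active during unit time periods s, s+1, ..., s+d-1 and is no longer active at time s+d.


Each activity i is active on [start_i, start_i + duration_i).
Compute total resource usage per time slot:
  t=0: active resources = [], total = 0
  t=1: active resources = [3], total = 3
  t=2: active resources = [3], total = 3
  t=3: active resources = [3], total = 3
  t=4: active resources = [], total = 0
  t=5: active resources = [3], total = 3
  t=6: active resources = [3], total = 3
  t=7: active resources = [3], total = 3
  t=8: active resources = [6, 3], total = 9
  t=9: active resources = [6], total = 6
  t=10: active resources = [6], total = 6
  t=11: active resources = [6], total = 6
  t=12: active resources = [6], total = 6
  t=13: active resources = [6], total = 6
Peak resource demand = 9

9


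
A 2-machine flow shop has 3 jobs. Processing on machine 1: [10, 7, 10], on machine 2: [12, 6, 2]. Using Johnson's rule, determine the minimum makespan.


Apply Johnson's rule:
  Group 1 (a <= b): [(1, 10, 12)]
  Group 2 (a > b): [(2, 7, 6), (3, 10, 2)]
Optimal job order: [1, 2, 3]
Schedule:
  Job 1: M1 done at 10, M2 done at 22
  Job 2: M1 done at 17, M2 done at 28
  Job 3: M1 done at 27, M2 done at 30
Makespan = 30

30


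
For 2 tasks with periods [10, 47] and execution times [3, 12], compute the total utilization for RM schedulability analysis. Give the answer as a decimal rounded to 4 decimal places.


Compute individual utilizations (exact fractions):
  Task 1: C/T = 3/10 (approx. 0.3)
  Task 2: C/T = 12/47 (approx. 0.2553)
Total utilization U = 3/10 + 12/47 = 261/470
Rounded to 4 decimal places: U = 0.5553
RM (Liu & Layland) bound for 2 tasks = 0.828427; compare with U = 261/470 (approx. 0.555319)
U <= bound, so schedulable by RM sufficient condition.

0.5553


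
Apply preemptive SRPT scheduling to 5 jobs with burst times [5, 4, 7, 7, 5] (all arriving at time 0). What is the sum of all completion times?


Since all jobs arrive at t=0, SRPT equals SPT ordering.
SPT order: [4, 5, 5, 7, 7]
Completion times:
  Job 1: p=4, C=4
  Job 2: p=5, C=9
  Job 3: p=5, C=14
  Job 4: p=7, C=21
  Job 5: p=7, C=28
Total completion time = 4 + 9 + 14 + 21 + 28 = 76

76


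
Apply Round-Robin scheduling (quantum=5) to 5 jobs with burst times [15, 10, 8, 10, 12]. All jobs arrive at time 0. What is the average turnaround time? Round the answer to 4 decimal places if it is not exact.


Time quantum = 5
Execution trace:
  J1 runs 5 units, time = 5
  J2 runs 5 units, time = 10
  J3 runs 5 units, time = 15
  J4 runs 5 units, time = 20
  J5 runs 5 units, time = 25
  J1 runs 5 units, time = 30
  J2 runs 5 units, time = 35
  J3 runs 3 units, time = 38
  J4 runs 5 units, time = 43
  J5 runs 5 units, time = 48
  J1 runs 5 units, time = 53
  J5 runs 2 units, time = 55
Finish times: [53, 35, 38, 43, 55]
Average turnaround = 224/5 = 44.8

44.8


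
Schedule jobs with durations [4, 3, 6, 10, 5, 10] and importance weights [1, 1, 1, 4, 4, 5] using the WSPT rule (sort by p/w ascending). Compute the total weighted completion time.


Compute p/w ratios and sort ascending (WSPT): [(5, 4), (10, 5), (10, 4), (3, 1), (4, 1), (6, 1)]
Compute weighted completion times:
  Job (p=5,w=4): C=5, w*C=4*5=20
  Job (p=10,w=5): C=15, w*C=5*15=75
  Job (p=10,w=4): C=25, w*C=4*25=100
  Job (p=3,w=1): C=28, w*C=1*28=28
  Job (p=4,w=1): C=32, w*C=1*32=32
  Job (p=6,w=1): C=38, w*C=1*38=38
Total weighted completion time = 293

293


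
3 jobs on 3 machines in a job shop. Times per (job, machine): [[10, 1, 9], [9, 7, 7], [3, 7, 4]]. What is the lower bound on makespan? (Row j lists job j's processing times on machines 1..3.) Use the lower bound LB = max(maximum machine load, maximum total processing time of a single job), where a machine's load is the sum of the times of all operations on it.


Machine loads:
  Machine 1: 10 + 9 + 3 = 22
  Machine 2: 1 + 7 + 7 = 15
  Machine 3: 9 + 7 + 4 = 20
Max machine load = 22
Job totals:
  Job 1: 20
  Job 2: 23
  Job 3: 14
Max job total = 23
Lower bound = max(22, 23) = 23

23


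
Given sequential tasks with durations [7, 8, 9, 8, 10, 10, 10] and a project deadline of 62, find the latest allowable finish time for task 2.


LF(activity 2) = deadline - sum of successor durations
Successors: activities 3 through 7 with durations [9, 8, 10, 10, 10]
Sum of successor durations = 47
LF = 62 - 47 = 15

15


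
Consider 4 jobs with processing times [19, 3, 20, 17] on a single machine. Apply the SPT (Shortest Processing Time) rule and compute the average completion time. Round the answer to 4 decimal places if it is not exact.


Sort jobs by processing time (SPT order): [3, 17, 19, 20]
Compute completion times sequentially:
  Job 1: processing = 3, completes at 3
  Job 2: processing = 17, completes at 20
  Job 3: processing = 19, completes at 39
  Job 4: processing = 20, completes at 59
Sum of completion times = 121
Average completion time = 121/4 = 30.25

30.25


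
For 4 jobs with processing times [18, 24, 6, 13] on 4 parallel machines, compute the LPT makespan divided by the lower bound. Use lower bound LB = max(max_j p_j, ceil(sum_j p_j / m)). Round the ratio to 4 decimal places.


LPT order: [24, 18, 13, 6]
Machine loads after assignment: [24, 18, 13, 6]
LPT makespan = 24
Lower bound = max(max_job, ceil(total/4)) = max(24, 16) = 24
Ratio = 24 / 24 = 1.0

1.0


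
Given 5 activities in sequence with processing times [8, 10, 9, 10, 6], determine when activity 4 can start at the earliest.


Activity 4 starts after activities 1 through 3 complete.
Predecessor durations: [8, 10, 9]
ES = 8 + 10 + 9 = 27

27


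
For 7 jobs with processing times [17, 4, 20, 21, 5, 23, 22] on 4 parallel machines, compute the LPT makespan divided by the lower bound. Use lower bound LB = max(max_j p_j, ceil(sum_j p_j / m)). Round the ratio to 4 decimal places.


LPT order: [23, 22, 21, 20, 17, 5, 4]
Machine loads after assignment: [23, 26, 26, 37]
LPT makespan = 37
Lower bound = max(max_job, ceil(total/4)) = max(23, 28) = 28
Ratio = 37 / 28 = 1.3214

1.3214


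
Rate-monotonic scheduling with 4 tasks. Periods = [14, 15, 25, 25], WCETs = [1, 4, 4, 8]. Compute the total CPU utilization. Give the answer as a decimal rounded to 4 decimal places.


Compute individual utilizations (exact fractions):
  Task 1: C/T = 1/14 (approx. 0.0714)
  Task 2: C/T = 4/15 (approx. 0.2667)
  Task 3: C/T = 4/25 (approx. 0.16)
  Task 4: C/T = 8/25 (approx. 0.32)
Total utilization U = 1/14 + 4/15 + 4/25 + 8/25 = 859/1050
Rounded to 4 decimal places: U = 0.8181
RM (Liu & Layland) bound for 4 tasks = 0.756828; compare with U = 859/1050 (approx. 0.818095)
bound < U <= 1, so the RM sufficient condition is not met (inconclusive; an exact test such as response-time analysis is needed).

0.8181


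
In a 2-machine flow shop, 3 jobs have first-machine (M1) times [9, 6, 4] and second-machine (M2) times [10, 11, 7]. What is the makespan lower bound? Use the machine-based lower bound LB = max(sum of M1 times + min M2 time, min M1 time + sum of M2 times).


LB1 = sum(M1 times) + min(M2 times) = 19 + 7 = 26
LB2 = min(M1 times) + sum(M2 times) = 4 + 28 = 32
Lower bound = max(LB1, LB2) = max(26, 32) = 32

32


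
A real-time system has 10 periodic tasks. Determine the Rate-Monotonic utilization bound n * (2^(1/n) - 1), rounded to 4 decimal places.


Compute 2^(1/10) = 1.0717734625
Subtract 1: 1.0717734625 - 1 = 0.0717734625
Multiply by n: 10 * 0.0717734625 = 0.7177346250
Round to 4 dp: 0.7177

0.7177


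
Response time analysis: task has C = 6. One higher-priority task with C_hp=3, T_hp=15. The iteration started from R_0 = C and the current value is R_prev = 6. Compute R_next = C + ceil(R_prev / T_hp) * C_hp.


R_next = C + ceil(R_prev / T_hp) * C_hp
ceil(6 / 15) = ceil(0.4) = 1
Interference = 1 * 3 = 3
R_next = 6 + 3 = 9

9


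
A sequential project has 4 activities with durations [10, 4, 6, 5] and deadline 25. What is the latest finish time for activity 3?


LF(activity 3) = deadline - sum of successor durations
Successors: activities 4 through 4 with durations [5]
Sum of successor durations = 5
LF = 25 - 5 = 20

20


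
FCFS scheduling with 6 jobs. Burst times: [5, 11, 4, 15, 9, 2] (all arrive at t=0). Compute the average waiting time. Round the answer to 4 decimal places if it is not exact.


FCFS order (as given): [5, 11, 4, 15, 9, 2]
Waiting times:
  Job 1: wait = 0
  Job 2: wait = 5
  Job 3: wait = 16
  Job 4: wait = 20
  Job 5: wait = 35
  Job 6: wait = 44
Sum of waiting times = 120
Average waiting time = 120/6 = 20.0

20.0


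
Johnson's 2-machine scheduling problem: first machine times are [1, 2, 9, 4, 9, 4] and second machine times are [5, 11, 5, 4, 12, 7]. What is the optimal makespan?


Apply Johnson's rule:
  Group 1 (a <= b): [(1, 1, 5), (2, 2, 11), (4, 4, 4), (6, 4, 7), (5, 9, 12)]
  Group 2 (a > b): [(3, 9, 5)]
Optimal job order: [1, 2, 4, 6, 5, 3]
Schedule:
  Job 1: M1 done at 1, M2 done at 6
  Job 2: M1 done at 3, M2 done at 17
  Job 4: M1 done at 7, M2 done at 21
  Job 6: M1 done at 11, M2 done at 28
  Job 5: M1 done at 20, M2 done at 40
  Job 3: M1 done at 29, M2 done at 45
Makespan = 45

45


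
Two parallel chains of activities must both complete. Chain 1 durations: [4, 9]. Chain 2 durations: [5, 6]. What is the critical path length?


Path A total = 4 + 9 = 13
Path B total = 5 + 6 = 11
Critical path = longest path = max(13, 11) = 13

13


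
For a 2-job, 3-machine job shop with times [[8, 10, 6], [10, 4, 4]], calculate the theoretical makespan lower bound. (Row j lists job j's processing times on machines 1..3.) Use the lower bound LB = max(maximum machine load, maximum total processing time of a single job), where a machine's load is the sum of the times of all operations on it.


Machine loads:
  Machine 1: 8 + 10 = 18
  Machine 2: 10 + 4 = 14
  Machine 3: 6 + 4 = 10
Max machine load = 18
Job totals:
  Job 1: 24
  Job 2: 18
Max job total = 24
Lower bound = max(18, 24) = 24

24


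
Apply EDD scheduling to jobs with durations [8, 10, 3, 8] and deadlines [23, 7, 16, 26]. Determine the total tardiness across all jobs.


Sort by due date (EDD order): [(10, 7), (3, 16), (8, 23), (8, 26)]
Compute completion times and tardiness:
  Job 1: p=10, d=7, C=10, tardiness=max(0,10-7)=3
  Job 2: p=3, d=16, C=13, tardiness=max(0,13-16)=0
  Job 3: p=8, d=23, C=21, tardiness=max(0,21-23)=0
  Job 4: p=8, d=26, C=29, tardiness=max(0,29-26)=3
Total tardiness = 6

6


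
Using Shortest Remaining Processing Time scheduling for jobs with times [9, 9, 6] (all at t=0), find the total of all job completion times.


Since all jobs arrive at t=0, SRPT equals SPT ordering.
SPT order: [6, 9, 9]
Completion times:
  Job 1: p=6, C=6
  Job 2: p=9, C=15
  Job 3: p=9, C=24
Total completion time = 6 + 15 + 24 = 45

45


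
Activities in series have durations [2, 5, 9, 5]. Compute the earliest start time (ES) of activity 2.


Activity 2 starts after activities 1 through 1 complete.
Predecessor durations: [2]
ES = 2 = 2

2


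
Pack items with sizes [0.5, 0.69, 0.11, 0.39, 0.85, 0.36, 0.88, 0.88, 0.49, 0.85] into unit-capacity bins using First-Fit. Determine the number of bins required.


Place items sequentially using First-Fit:
  Item 0.5 -> new Bin 1
  Item 0.69 -> new Bin 2
  Item 0.11 -> Bin 1 (now 0.61)
  Item 0.39 -> Bin 1 (now 1.0)
  Item 0.85 -> new Bin 3
  Item 0.36 -> new Bin 4
  Item 0.88 -> new Bin 5
  Item 0.88 -> new Bin 6
  Item 0.49 -> Bin 4 (now 0.85)
  Item 0.85 -> new Bin 7
Total bins used = 7

7


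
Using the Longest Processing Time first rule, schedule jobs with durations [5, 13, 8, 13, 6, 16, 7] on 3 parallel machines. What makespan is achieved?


Sort jobs in decreasing order (LPT): [16, 13, 13, 8, 7, 6, 5]
Assign each job to the least loaded machine:
  Machine 1: jobs [16, 6], load = 22
  Machine 2: jobs [13, 8], load = 21
  Machine 3: jobs [13, 7, 5], load = 25
Makespan = max load = 25

25


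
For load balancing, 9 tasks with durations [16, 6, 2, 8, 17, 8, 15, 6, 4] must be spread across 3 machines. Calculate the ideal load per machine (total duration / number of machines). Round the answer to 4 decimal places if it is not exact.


Total processing time = 16 + 6 + 2 + 8 + 17 + 8 + 15 + 6 + 4 = 82
Number of machines = 3
Ideal balanced load = 82 / 3 = 27.3333

27.3333


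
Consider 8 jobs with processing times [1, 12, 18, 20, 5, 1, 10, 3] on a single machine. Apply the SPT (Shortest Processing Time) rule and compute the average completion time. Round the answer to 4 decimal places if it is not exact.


Sort jobs by processing time (SPT order): [1, 1, 3, 5, 10, 12, 18, 20]
Compute completion times sequentially:
  Job 1: processing = 1, completes at 1
  Job 2: processing = 1, completes at 2
  Job 3: processing = 3, completes at 5
  Job 4: processing = 5, completes at 10
  Job 5: processing = 10, completes at 20
  Job 6: processing = 12, completes at 32
  Job 7: processing = 18, completes at 50
  Job 8: processing = 20, completes at 70
Sum of completion times = 190
Average completion time = 190/8 = 23.75

23.75


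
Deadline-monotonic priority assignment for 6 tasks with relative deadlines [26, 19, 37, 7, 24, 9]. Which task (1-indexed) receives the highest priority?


Sort tasks by relative deadline (ascending):
  Task 4: deadline = 7
  Task 6: deadline = 9
  Task 2: deadline = 19
  Task 5: deadline = 24
  Task 1: deadline = 26
  Task 3: deadline = 37
Priority order (highest first): [4, 6, 2, 5, 1, 3]
Highest priority task = 4

4


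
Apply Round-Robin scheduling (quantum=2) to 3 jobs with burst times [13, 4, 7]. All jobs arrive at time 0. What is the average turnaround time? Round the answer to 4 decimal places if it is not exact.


Time quantum = 2
Execution trace:
  J1 runs 2 units, time = 2
  J2 runs 2 units, time = 4
  J3 runs 2 units, time = 6
  J1 runs 2 units, time = 8
  J2 runs 2 units, time = 10
  J3 runs 2 units, time = 12
  J1 runs 2 units, time = 14
  J3 runs 2 units, time = 16
  J1 runs 2 units, time = 18
  J3 runs 1 units, time = 19
  J1 runs 2 units, time = 21
  J1 runs 2 units, time = 23
  J1 runs 1 units, time = 24
Finish times: [24, 10, 19]
Average turnaround = 53/3 = 17.6667

17.6667


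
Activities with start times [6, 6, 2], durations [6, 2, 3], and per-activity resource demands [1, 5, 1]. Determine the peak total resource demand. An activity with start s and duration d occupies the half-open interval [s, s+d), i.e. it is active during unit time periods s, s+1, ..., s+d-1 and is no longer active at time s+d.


Each activity i is active on [start_i, start_i + duration_i).
Compute total resource usage per time slot:
  t=0: active resources = [], total = 0
  t=1: active resources = [], total = 0
  t=2: active resources = [1], total = 1
  t=3: active resources = [1], total = 1
  t=4: active resources = [1], total = 1
  t=5: active resources = [], total = 0
  t=6: active resources = [1, 5], total = 6
  t=7: active resources = [1, 5], total = 6
  t=8: active resources = [1], total = 1
  t=9: active resources = [1], total = 1
  t=10: active resources = [1], total = 1
  t=11: active resources = [1], total = 1
Peak resource demand = 6

6


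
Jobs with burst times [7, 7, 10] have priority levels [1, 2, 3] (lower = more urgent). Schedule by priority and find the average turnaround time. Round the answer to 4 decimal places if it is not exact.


Sort by priority (ascending = highest first):
Order: [(1, 7), (2, 7), (3, 10)]
Completion times:
  Priority 1, burst=7, C=7
  Priority 2, burst=7, C=14
  Priority 3, burst=10, C=24
Average turnaround = 45/3 = 15.0

15.0


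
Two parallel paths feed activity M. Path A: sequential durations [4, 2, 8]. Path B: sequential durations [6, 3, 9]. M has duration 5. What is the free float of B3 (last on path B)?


ES(B3) = sum of predecessors on chain B = 9
EF(B3) = ES + duration = 9 + 9 = 18
Successor of B3 is M. ES(M) = max(sum(A), sum(B)) = max(14, 18) = 18
Free float = ES(successor) - EF(current) = 18 - 18 = 0

0


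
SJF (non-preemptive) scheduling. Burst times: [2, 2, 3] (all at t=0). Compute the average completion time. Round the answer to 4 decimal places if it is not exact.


SJF order (ascending): [2, 2, 3]
Completion times:
  Job 1: burst=2, C=2
  Job 2: burst=2, C=4
  Job 3: burst=3, C=7
Average completion = 13/3 = 4.3333

4.3333


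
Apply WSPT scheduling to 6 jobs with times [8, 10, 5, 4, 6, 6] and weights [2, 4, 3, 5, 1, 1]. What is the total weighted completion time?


Compute p/w ratios and sort ascending (WSPT): [(4, 5), (5, 3), (10, 4), (8, 2), (6, 1), (6, 1)]
Compute weighted completion times:
  Job (p=4,w=5): C=4, w*C=5*4=20
  Job (p=5,w=3): C=9, w*C=3*9=27
  Job (p=10,w=4): C=19, w*C=4*19=76
  Job (p=8,w=2): C=27, w*C=2*27=54
  Job (p=6,w=1): C=33, w*C=1*33=33
  Job (p=6,w=1): C=39, w*C=1*39=39
Total weighted completion time = 249

249


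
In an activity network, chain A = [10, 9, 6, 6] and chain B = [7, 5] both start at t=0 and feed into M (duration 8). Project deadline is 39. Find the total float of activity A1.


Forward pass: ES(A1) = sum of predecessors on chain A = 0
EF = ES + duration = 0 + 10 = 10
Backward pass: LF(M) = deadline = 39; LS(M) = 39 - 8 = 31
LF(A1) = LS(M) - sum(successors on chain A) = 31 - 21 = 10
LS = LF - duration = 10 - 10 = 0
Total float = LS - ES = 0 - 0 = 0

0


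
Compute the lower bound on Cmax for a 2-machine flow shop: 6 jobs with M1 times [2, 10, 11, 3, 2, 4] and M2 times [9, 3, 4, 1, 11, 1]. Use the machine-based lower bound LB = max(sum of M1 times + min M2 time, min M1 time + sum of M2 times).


LB1 = sum(M1 times) + min(M2 times) = 32 + 1 = 33
LB2 = min(M1 times) + sum(M2 times) = 2 + 29 = 31
Lower bound = max(LB1, LB2) = max(33, 31) = 33

33


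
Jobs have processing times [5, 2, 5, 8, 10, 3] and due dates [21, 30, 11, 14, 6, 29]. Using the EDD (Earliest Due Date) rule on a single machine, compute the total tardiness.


Sort by due date (EDD order): [(10, 6), (5, 11), (8, 14), (5, 21), (3, 29), (2, 30)]
Compute completion times and tardiness:
  Job 1: p=10, d=6, C=10, tardiness=max(0,10-6)=4
  Job 2: p=5, d=11, C=15, tardiness=max(0,15-11)=4
  Job 3: p=8, d=14, C=23, tardiness=max(0,23-14)=9
  Job 4: p=5, d=21, C=28, tardiness=max(0,28-21)=7
  Job 5: p=3, d=29, C=31, tardiness=max(0,31-29)=2
  Job 6: p=2, d=30, C=33, tardiness=max(0,33-30)=3
Total tardiness = 29

29


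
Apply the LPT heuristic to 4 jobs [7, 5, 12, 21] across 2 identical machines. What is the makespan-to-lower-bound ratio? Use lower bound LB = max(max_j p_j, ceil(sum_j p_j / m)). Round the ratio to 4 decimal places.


LPT order: [21, 12, 7, 5]
Machine loads after assignment: [21, 24]
LPT makespan = 24
Lower bound = max(max_job, ceil(total/2)) = max(21, 23) = 23
Ratio = 24 / 23 = 1.0435

1.0435


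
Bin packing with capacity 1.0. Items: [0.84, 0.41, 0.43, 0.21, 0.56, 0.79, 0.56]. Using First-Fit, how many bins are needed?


Place items sequentially using First-Fit:
  Item 0.84 -> new Bin 1
  Item 0.41 -> new Bin 2
  Item 0.43 -> Bin 2 (now 0.84)
  Item 0.21 -> new Bin 3
  Item 0.56 -> Bin 3 (now 0.77)
  Item 0.79 -> new Bin 4
  Item 0.56 -> new Bin 5
Total bins used = 5

5


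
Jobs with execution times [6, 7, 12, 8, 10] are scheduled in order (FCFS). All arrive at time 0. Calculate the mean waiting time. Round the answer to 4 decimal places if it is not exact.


FCFS order (as given): [6, 7, 12, 8, 10]
Waiting times:
  Job 1: wait = 0
  Job 2: wait = 6
  Job 3: wait = 13
  Job 4: wait = 25
  Job 5: wait = 33
Sum of waiting times = 77
Average waiting time = 77/5 = 15.4

15.4


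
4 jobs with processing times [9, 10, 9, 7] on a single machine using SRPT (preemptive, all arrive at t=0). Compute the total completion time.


Since all jobs arrive at t=0, SRPT equals SPT ordering.
SPT order: [7, 9, 9, 10]
Completion times:
  Job 1: p=7, C=7
  Job 2: p=9, C=16
  Job 3: p=9, C=25
  Job 4: p=10, C=35
Total completion time = 7 + 16 + 25 + 35 = 83

83


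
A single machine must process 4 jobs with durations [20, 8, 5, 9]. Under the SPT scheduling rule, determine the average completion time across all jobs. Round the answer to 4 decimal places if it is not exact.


Sort jobs by processing time (SPT order): [5, 8, 9, 20]
Compute completion times sequentially:
  Job 1: processing = 5, completes at 5
  Job 2: processing = 8, completes at 13
  Job 3: processing = 9, completes at 22
  Job 4: processing = 20, completes at 42
Sum of completion times = 82
Average completion time = 82/4 = 20.5

20.5


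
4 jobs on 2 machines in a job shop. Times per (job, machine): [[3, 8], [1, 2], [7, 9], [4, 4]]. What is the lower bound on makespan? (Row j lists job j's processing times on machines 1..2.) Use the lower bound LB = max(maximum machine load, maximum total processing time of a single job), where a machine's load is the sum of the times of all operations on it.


Machine loads:
  Machine 1: 3 + 1 + 7 + 4 = 15
  Machine 2: 8 + 2 + 9 + 4 = 23
Max machine load = 23
Job totals:
  Job 1: 11
  Job 2: 3
  Job 3: 16
  Job 4: 8
Max job total = 16
Lower bound = max(23, 16) = 23

23


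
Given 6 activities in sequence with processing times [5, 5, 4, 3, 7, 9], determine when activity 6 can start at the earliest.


Activity 6 starts after activities 1 through 5 complete.
Predecessor durations: [5, 5, 4, 3, 7]
ES = 5 + 5 + 4 + 3 + 7 = 24

24


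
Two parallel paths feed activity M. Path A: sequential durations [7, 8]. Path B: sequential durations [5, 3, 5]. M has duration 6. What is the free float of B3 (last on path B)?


ES(B3) = sum of predecessors on chain B = 8
EF(B3) = ES + duration = 8 + 5 = 13
Successor of B3 is M. ES(M) = max(sum(A), sum(B)) = max(15, 13) = 15
Free float = ES(successor) - EF(current) = 15 - 13 = 2

2


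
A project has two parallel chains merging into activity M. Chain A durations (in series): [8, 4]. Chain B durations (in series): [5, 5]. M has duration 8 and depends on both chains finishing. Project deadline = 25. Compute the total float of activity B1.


Forward pass: ES(B1) = sum of predecessors on chain B = 0
EF = ES + duration = 0 + 5 = 5
Backward pass: LF(M) = deadline = 25; LS(M) = 25 - 8 = 17
LF(B1) = LS(M) - sum(successors on chain B) = 17 - 5 = 12
LS = LF - duration = 12 - 5 = 7
Total float = LS - ES = 7 - 0 = 7

7


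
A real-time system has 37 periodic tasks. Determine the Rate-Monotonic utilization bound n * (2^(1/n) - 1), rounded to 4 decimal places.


Compute 2^(1/37) = 1.0189102844
Subtract 1: 1.0189102844 - 1 = 0.0189102844
Multiply by n: 37 * 0.0189102844 = 0.6996805228
Round to 4 dp: 0.6997

0.6997
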